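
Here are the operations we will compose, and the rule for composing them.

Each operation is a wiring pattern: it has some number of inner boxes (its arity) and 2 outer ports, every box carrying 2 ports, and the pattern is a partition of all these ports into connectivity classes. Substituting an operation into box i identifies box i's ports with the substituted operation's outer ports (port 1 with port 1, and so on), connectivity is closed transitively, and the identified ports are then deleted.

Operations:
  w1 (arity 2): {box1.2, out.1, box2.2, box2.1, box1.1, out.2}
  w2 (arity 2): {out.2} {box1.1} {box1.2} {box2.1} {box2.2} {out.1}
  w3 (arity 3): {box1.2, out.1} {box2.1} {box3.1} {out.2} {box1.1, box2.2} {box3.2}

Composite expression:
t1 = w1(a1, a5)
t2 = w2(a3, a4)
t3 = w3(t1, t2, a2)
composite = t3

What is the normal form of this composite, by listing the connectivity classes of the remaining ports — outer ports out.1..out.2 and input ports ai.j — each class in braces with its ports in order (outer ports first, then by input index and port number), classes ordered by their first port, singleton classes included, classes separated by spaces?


{out.1, a1.1, a1.2, a5.1, a5.2} {out.2} {a2.1} {a2.2} {a3.1} {a3.2} {a4.1} {a4.2}


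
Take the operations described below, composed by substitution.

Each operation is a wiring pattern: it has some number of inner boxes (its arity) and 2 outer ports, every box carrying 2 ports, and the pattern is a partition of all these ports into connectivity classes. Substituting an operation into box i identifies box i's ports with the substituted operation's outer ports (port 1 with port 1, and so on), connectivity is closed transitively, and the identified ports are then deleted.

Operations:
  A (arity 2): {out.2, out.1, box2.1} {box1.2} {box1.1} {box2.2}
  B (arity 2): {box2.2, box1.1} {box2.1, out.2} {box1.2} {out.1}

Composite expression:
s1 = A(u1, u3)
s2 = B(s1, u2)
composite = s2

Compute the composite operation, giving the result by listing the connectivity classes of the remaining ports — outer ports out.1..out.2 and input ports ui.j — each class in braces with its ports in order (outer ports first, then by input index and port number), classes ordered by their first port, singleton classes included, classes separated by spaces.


{out.1} {out.2, u2.1} {u1.1} {u1.2} {u2.2, u3.1} {u3.2}

After gluing at B, chains via deleted ports link the u-ports.
A over (u1, u3) gives {out.1, out.2, u3.1} {u1.1} {u1.2} {u3.2}, out.j being that stage's outer ports
B over (u1, u3, u2) gives {out.1} {out.2, u2.1} {u1.1} {u1.2} {u2.2, u3.1} {u3.2}, out.j being that stage's outer ports


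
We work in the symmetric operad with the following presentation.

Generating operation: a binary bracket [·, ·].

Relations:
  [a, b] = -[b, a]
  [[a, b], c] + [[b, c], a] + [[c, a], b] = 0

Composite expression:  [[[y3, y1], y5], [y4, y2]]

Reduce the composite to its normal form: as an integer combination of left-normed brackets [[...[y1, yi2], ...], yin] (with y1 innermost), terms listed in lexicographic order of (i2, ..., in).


[[[[y1, y3], y5], y2], y4] - [[[[y1, y3], y5], y4], y2]

In the tensor algebra, words opening y1 carry the y1-anchored form.
Composite bracket: [[[y3, y1], y5], [y4, y2]]
Applying ab - ba throughout gives 16 signed words (2^4 = 16).
Collect the words opening with y1:
  sign of y1y3y5y2y4 is +1, so it contributes +[[[[y1, y3], y5], y2], y4]
  sign of y1y3y5y4y2 is -1, so it contributes -[[[[y1, y3], y5], y4], y2]


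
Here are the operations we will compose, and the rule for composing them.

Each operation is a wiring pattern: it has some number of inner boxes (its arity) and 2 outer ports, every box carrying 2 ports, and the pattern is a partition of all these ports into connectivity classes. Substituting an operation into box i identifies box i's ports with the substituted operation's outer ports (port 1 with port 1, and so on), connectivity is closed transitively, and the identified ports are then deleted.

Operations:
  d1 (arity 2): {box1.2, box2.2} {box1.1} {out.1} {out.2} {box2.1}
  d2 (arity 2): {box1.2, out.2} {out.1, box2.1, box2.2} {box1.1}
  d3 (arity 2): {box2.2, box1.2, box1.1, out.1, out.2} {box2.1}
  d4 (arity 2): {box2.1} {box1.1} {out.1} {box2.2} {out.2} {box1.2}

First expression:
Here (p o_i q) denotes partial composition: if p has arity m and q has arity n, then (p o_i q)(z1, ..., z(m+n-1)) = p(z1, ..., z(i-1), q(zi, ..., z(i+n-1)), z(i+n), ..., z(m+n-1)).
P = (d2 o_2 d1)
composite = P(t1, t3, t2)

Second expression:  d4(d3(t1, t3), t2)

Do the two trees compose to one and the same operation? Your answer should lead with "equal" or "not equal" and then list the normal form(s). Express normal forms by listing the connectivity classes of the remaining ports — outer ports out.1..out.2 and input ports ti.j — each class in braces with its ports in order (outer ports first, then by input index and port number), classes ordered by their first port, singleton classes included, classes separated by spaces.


not equal: they reduce to {out.1} {out.2, t1.2} {t1.1} {t2.1} {t2.2, t3.2} {t3.1} and {out.1} {out.2} {t1.1, t1.2, t3.2} {t2.1} {t2.2} {t3.1}


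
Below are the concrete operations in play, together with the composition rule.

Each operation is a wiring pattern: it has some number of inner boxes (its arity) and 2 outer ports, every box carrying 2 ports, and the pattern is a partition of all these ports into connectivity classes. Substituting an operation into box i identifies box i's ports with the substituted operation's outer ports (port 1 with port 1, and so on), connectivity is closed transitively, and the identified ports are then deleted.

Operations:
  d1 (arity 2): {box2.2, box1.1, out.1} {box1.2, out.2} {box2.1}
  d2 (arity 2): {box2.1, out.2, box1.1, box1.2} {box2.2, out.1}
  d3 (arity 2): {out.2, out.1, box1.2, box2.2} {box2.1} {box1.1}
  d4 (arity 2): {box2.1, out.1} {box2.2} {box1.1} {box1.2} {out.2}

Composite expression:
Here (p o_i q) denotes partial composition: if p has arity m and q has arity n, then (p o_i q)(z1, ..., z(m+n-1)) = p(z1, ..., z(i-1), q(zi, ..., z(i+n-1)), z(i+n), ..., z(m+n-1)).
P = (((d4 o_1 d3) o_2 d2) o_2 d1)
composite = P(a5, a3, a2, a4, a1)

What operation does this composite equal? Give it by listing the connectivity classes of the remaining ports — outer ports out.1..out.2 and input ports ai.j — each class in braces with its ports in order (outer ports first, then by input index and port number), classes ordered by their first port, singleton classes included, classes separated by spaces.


{out.1, a1.1} {out.2} {a1.2} {a2.1} {a2.2, a3.1, a3.2, a4.1, a5.2} {a4.2} {a5.1}


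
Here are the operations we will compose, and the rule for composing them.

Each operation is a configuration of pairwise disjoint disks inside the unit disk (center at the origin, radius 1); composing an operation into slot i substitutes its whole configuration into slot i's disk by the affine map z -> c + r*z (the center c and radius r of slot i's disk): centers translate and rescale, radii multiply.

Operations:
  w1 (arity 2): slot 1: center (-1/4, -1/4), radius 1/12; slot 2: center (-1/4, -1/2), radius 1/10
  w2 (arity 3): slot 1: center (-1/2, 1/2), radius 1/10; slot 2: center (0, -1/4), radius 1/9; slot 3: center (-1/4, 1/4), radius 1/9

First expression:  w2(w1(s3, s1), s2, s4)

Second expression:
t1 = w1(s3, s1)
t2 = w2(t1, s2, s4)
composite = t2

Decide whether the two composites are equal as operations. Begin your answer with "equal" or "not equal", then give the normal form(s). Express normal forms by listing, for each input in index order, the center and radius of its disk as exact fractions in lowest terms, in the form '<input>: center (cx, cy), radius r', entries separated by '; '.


equal: each reduces to s1: center (-21/40, 9/20), radius 1/100; s2: center (0, -1/4), radius 1/9; s3: center (-21/40, 19/40), radius 1/120; s4: center (-1/4, 1/4), radius 1/9

The first expression reduces to s1: center (-21/40, 9/20), radius 1/100; s2: center (0, -1/4), radius 1/9; s3: center (-21/40, 19/40), radius 1/120; s4: center (-1/4, 1/4), radius 1/9
The second expression reduces to s1: center (-21/40, 9/20), radius 1/100; s2: center (0, -1/4), radius 1/9; s3: center (-21/40, 19/40), radius 1/120; s4: center (-1/4, 1/4), radius 1/9
The normal forms match — equal.


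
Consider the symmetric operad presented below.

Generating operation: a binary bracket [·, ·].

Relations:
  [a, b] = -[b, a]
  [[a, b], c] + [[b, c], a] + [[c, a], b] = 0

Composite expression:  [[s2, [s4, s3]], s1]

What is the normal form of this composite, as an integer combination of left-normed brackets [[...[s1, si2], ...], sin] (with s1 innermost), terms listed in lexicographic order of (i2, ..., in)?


Skip Jacobi rewriting: expand, keep s1-initial words, read off terms.
Composite bracket: [[s2, [s4, s3]], s1]
Each bracket splits as ab - ba, giving 8 signed words (2^3 = 8).
The s1-initial words carry the normal form:
  s1s2s3s4 appears with sign +1, giving the term +[[[s1, s2], s3], s4]
  s1s2s4s3 appears with sign -1, giving the term -[[[s1, s2], s4], s3]
  s1s3s4s2 appears with sign -1, giving the term -[[[s1, s3], s4], s2]
  s1s4s3s2 appears with sign +1, giving the term +[[[s1, s4], s3], s2]

[[[s1, s2], s3], s4] - [[[s1, s2], s4], s3] - [[[s1, s3], s4], s2] + [[[s1, s4], s3], s2]


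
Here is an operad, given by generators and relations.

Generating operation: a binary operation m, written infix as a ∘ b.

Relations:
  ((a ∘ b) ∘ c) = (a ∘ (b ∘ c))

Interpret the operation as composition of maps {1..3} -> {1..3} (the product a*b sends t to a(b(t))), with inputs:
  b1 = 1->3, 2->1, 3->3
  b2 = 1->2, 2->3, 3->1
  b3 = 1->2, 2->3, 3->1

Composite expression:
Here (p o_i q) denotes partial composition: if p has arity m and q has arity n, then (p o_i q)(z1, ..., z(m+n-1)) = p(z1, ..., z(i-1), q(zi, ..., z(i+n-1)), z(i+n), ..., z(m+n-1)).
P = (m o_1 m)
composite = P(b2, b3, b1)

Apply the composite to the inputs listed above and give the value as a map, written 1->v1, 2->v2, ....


(b2 ∘ b3) = 1->3, 2->1, 3->2
((b2 ∘ b3) ∘ b1) = 1->2, 2->3, 3->2

1->2, 2->3, 3->2


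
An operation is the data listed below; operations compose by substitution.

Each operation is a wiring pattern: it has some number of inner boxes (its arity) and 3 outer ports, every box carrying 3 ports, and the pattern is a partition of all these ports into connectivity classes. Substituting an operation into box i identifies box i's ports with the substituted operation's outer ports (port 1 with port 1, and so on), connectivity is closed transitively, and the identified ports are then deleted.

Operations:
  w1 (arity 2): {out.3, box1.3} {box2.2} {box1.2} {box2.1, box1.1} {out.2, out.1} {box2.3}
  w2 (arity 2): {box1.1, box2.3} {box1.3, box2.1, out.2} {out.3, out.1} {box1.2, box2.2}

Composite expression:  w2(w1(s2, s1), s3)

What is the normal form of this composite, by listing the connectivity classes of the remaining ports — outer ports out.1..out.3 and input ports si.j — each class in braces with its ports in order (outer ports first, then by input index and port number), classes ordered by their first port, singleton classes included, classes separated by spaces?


{out.1, out.3} {out.2, s2.3, s3.1} {s1.1, s2.1} {s1.2} {s1.3} {s2.2} {s3.2, s3.3}

Two ports join when wires chain via w2-identified ports.
stage w1: inputs (s2, s1), connectivity {out.1, out.2} {out.3, s2.3} {s1.1, s2.1} {s1.2} {s1.3} {s2.2}, out.j its boundary
stage w2: inputs (s2, s1, s3), connectivity {out.1, out.3} {out.2, s2.3, s3.1} {s1.1, s2.1} {s1.2} {s1.3} {s2.2} {s3.2, s3.3}, out.j its boundary


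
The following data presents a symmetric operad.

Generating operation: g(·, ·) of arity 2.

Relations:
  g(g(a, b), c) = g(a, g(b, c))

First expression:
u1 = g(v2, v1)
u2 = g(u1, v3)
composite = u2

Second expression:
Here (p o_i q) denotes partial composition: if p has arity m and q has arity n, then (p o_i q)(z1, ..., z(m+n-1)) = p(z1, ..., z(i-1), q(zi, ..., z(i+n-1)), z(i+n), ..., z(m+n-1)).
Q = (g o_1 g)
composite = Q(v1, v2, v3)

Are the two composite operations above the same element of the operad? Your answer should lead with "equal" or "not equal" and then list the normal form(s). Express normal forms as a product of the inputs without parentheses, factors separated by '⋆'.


Reducing the first expression gives v2 ⋆ v1 ⋆ v3
Reducing the second expression gives v1 ⋆ v2 ⋆ v3
The normal forms differ: not equal.

not equal; first: v2 ⋆ v1 ⋆ v3; second: v1 ⋆ v2 ⋆ v3


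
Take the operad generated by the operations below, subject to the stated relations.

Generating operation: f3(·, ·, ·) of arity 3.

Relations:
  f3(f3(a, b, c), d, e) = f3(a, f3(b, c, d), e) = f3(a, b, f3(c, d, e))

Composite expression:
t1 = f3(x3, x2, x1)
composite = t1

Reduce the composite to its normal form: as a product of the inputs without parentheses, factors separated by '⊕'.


x3 ⊕ x2 ⊕ x1

The f3-tree's shape is irrelevant; the x-reading-order decides.
f3(x3, x2, x1) linearizes to x3 ⊕ x2 ⊕ x1


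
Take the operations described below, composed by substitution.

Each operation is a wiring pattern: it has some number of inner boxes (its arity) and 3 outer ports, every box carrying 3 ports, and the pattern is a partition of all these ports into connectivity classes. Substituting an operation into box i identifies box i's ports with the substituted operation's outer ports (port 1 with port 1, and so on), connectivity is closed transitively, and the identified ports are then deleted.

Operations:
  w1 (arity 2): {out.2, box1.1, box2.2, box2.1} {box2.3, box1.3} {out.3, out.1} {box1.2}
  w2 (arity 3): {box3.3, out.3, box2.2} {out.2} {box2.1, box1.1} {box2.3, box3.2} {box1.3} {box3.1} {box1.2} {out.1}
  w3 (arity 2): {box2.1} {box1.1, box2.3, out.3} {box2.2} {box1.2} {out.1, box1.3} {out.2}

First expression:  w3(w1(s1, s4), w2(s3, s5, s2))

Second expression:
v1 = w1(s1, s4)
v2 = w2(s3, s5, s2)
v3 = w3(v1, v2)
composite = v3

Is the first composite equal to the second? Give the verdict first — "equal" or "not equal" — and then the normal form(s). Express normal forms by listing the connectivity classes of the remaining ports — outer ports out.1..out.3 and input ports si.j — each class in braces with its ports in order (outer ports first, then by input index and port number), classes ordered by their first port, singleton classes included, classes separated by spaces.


equal; the common form is {out.1, out.3, s2.3, s5.2} {out.2} {s1.1, s4.1, s4.2} {s1.2} {s1.3, s4.3} {s2.1} {s2.2, s5.3} {s3.1, s5.1} {s3.2} {s3.3}

Reducing the first expression gives {out.1, out.3, s2.3, s5.2} {out.2} {s1.1, s4.1, s4.2} {s1.2} {s1.3, s4.3} {s2.1} {s2.2, s5.3} {s3.1, s5.1} {s3.2} {s3.3}
Reducing the second expression gives {out.1, out.3, s2.3, s5.2} {out.2} {s1.1, s4.1, s4.2} {s1.2} {s1.3, s4.3} {s2.1} {s2.2, s5.3} {s3.1, s5.1} {s3.2} {s3.3}
Identical normal forms: equal.


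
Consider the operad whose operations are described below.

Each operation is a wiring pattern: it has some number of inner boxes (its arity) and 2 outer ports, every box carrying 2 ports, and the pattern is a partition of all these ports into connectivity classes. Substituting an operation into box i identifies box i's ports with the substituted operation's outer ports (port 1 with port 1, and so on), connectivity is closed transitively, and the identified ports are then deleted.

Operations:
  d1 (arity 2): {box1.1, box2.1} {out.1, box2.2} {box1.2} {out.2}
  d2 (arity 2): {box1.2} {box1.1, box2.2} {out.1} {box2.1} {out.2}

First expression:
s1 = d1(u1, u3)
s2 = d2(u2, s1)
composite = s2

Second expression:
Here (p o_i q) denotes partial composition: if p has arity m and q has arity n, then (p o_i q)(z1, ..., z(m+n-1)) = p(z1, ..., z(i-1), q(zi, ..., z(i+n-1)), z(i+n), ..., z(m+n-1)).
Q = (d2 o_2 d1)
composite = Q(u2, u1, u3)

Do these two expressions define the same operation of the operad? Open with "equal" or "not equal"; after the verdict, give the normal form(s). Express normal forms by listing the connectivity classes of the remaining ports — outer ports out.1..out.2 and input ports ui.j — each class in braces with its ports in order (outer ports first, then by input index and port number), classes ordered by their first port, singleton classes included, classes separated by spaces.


equal; the common form is {out.1} {out.2} {u1.1, u3.1} {u1.2} {u2.1} {u2.2} {u3.2}

Normal form of the first expression: {out.1} {out.2} {u1.1, u3.1} {u1.2} {u2.1} {u2.2} {u3.2}
Normal form of the second expression: {out.1} {out.2} {u1.1, u3.1} {u1.2} {u2.1} {u2.2} {u3.2}
Both agree, so they are equal.


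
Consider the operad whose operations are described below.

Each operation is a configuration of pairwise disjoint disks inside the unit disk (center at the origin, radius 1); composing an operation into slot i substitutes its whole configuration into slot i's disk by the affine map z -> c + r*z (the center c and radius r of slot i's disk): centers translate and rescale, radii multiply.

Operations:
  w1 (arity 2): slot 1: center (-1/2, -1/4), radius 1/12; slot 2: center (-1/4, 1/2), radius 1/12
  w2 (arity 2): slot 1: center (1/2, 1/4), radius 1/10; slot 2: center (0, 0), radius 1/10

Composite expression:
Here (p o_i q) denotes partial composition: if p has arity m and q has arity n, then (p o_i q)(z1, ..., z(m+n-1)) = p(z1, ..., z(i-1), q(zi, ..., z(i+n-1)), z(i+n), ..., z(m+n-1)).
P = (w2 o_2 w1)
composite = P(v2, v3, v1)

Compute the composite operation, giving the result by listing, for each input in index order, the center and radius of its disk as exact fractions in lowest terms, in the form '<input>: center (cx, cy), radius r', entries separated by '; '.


v1: center (-1/40, 1/20), radius 1/120; v2: center (1/2, 1/4), radius 1/10; v3: center (-1/20, -1/40), radius 1/120

Each v-disk chains the slot maps above it in w2; radii multiply.
input v2: applying the 1 nested substitution gives center (1/2, 1/4), radius 1/10
input v3: applying the 2 nested substitutions gives center (-1/20, -1/40), radius 1/120
input v1: applying the 2 nested substitutions gives center (-1/40, 1/20), radius 1/120


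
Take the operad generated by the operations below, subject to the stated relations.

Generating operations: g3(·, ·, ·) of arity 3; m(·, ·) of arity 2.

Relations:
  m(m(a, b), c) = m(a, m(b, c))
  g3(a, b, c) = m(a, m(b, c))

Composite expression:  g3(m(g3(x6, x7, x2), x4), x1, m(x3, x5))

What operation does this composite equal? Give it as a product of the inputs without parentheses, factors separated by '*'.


The g3-tree's shape is irrelevant; the x-reading-order decides.
g3(x6, x7, x2) unparenthesizes to x6 * x7 * x2
m(g3(x6, x7, x2), x4) unparenthesizes to x6 * x7 * x2 * x4
m(x3, x5) unparenthesizes to x3 * x5
g3(m(g3(x6, x7, x2), x4), x1, m(x3, x5)) unparenthesizes to x6 * x7 * x2 * x4 * x1 * x3 * x5

x6 * x7 * x2 * x4 * x1 * x3 * x5


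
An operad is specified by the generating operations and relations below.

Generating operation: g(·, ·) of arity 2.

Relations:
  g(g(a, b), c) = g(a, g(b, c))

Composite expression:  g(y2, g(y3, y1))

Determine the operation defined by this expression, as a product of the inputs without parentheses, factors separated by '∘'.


y2 ∘ y3 ∘ y1

All parenthesizations of g agree; list the y-inputs left to right.
g(y3, y1) collapses to y3 ∘ y1
g(y2, g(y3, y1)) collapses to y2 ∘ y3 ∘ y1


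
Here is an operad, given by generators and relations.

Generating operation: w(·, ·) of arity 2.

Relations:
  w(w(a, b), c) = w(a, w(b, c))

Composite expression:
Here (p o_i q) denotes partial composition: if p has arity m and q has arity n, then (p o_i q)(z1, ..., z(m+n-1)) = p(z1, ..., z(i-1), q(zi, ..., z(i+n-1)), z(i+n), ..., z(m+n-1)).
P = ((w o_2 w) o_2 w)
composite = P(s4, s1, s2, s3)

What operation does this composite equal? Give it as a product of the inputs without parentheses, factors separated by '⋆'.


s4 ⋆ s1 ⋆ s2 ⋆ s3


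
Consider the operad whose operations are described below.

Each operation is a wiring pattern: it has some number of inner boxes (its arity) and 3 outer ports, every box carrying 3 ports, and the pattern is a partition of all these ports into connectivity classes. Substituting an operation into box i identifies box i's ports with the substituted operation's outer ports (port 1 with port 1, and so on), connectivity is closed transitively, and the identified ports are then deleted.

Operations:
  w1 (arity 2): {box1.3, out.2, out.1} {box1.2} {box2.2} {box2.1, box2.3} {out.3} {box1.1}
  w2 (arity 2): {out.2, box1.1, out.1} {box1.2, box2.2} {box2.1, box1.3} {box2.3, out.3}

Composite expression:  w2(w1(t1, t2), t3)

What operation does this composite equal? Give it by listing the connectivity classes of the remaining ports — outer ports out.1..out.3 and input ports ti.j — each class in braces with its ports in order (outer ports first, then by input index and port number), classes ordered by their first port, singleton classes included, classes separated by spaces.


{out.1, out.2, t1.3, t3.2} {out.3, t3.3} {t1.1} {t1.2} {t2.1, t2.3} {t2.2} {t3.1}

Connectivity passes through glued w2-boundaries; trace each wire chain.
after w1, the pattern on (t1, t2) reads {out.1, out.2, t1.3} {out.3} {t1.1} {t1.2} {t2.1, t2.3} {t2.2} (out.j = its outer ports)
after w2, the pattern on (t1, t2, t3) reads {out.1, out.2, t1.3, t3.2} {out.3, t3.3} {t1.1} {t1.2} {t2.1, t2.3} {t2.2} {t3.1} (out.j = its outer ports)


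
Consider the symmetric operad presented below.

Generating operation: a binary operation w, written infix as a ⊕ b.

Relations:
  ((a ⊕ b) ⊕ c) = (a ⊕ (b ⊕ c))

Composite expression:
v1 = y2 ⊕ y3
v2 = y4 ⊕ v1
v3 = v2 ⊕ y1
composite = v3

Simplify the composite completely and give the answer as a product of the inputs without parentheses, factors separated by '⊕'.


y4 ⊕ y2 ⊕ y3 ⊕ y1

Key point: w is associative — brackets drop, the y-order remains.
(y2 ⊕ y3) collapses to y2 ⊕ y3
(y4 ⊕ (y2 ⊕ y3)) collapses to y4 ⊕ y2 ⊕ y3
((y4 ⊕ (y2 ⊕ y3)) ⊕ y1) collapses to y4 ⊕ y2 ⊕ y3 ⊕ y1


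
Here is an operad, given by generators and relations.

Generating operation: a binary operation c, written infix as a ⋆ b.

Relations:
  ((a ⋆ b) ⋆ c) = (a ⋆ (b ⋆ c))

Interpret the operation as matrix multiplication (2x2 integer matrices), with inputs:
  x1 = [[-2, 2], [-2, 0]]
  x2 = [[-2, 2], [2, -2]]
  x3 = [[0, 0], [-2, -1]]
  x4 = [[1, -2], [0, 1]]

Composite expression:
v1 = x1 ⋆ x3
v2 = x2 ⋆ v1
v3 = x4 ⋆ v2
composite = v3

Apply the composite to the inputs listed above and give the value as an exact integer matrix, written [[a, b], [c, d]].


[[24, 12], [-8, -4]]

(x1 ⋆ x3) = [[-4, -2], [0, 0]]
(x2 ⋆ (x1 ⋆ x3)) = [[8, 4], [-8, -4]]
(x4 ⋆ (x2 ⋆ (x1 ⋆ x3))) = [[24, 12], [-8, -4]]


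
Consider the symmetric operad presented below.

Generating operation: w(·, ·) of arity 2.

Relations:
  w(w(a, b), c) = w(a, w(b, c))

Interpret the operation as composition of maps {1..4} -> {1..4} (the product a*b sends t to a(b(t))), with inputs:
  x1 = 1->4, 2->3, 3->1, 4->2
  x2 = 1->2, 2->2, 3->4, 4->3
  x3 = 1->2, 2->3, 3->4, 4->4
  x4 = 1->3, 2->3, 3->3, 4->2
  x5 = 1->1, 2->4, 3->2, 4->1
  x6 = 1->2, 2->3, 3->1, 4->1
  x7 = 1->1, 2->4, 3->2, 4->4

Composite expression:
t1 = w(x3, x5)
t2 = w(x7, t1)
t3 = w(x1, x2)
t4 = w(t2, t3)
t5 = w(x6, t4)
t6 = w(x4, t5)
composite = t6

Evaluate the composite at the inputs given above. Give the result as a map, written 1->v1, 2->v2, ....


1->3, 2->3, 3->3, 4->3

w(x3, x5) = 1->2, 2->4, 3->3, 4->2
w(x7, w(x3, x5)) = 1->4, 2->4, 3->2, 4->4
w(x1, x2) = 1->3, 2->3, 3->2, 4->1
w(w(x7, w(x3, x5)), w(x1, x2)) = 1->2, 2->2, 3->4, 4->4
w(x6, w(w(x7, w(x3, x5)), w(x1, x2))) = 1->3, 2->3, 3->1, 4->1
w(x4, w(x6, w(w(x7, w(x3, x5)), w(x1, x2)))) = 1->3, 2->3, 3->3, 4->3


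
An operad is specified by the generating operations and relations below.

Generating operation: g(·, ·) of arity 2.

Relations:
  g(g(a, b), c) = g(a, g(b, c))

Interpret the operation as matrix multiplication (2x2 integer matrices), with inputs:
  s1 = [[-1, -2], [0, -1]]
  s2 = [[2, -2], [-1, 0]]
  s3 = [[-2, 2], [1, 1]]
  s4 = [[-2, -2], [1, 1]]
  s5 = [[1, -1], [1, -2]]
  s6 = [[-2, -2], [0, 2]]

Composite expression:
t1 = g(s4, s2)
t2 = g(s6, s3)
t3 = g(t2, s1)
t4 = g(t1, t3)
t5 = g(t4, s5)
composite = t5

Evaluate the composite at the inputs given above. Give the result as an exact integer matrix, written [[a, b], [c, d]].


[[-32, 60], [16, -30]]

g(s4, s2) = [[-2, 4], [1, -2]]
g(s6, s3) = [[2, -6], [2, 2]]
g(g(s6, s3), s1) = [[-2, 2], [-2, -6]]
g(g(s4, s2), g(g(s6, s3), s1)) = [[-4, -28], [2, 14]]
g(g(g(s4, s2), g(g(s6, s3), s1)), s5) = [[-32, 60], [16, -30]]


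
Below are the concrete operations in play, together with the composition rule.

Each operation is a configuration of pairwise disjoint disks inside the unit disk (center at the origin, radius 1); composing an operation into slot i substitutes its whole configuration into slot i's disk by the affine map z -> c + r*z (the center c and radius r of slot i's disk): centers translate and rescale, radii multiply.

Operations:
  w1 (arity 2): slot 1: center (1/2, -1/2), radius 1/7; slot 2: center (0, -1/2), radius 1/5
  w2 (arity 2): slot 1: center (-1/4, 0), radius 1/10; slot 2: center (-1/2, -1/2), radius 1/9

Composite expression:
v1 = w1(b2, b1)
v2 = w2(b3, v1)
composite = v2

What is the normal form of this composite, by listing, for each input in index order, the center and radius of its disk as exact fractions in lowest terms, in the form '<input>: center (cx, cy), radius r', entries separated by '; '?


b1: center (-1/2, -5/9), radius 1/45; b2: center (-4/9, -5/9), radius 1/63; b3: center (-1/4, 0), radius 1/10


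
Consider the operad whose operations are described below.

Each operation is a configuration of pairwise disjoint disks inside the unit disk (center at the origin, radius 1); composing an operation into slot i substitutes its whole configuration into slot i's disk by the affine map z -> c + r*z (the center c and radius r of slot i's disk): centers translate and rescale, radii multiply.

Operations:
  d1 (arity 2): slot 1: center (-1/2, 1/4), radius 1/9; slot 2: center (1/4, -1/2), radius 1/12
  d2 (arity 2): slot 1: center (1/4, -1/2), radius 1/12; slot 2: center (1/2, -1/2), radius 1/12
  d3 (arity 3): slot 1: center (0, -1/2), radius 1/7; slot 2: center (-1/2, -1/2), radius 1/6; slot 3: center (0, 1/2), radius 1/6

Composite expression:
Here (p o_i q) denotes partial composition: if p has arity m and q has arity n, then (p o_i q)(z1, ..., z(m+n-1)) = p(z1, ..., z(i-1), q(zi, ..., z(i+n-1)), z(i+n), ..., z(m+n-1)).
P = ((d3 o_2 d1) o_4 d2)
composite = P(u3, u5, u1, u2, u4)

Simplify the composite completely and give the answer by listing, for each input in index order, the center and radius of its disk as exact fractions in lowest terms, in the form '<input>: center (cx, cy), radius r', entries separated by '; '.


u1: center (-11/24, -7/12), radius 1/72; u2: center (1/24, 5/12), radius 1/72; u3: center (0, -1/2), radius 1/7; u4: center (1/12, 5/12), radius 1/72; u5: center (-7/12, -11/24), radius 1/54

Affine substitution under d3: radii multiply and u-centers shift.
input u3: applying the 1 nested substitution gives center (0, -1/2), radius 1/7
input u5: applying the 2 nested substitutions gives center (-7/12, -11/24), radius 1/54
input u1: applying the 2 nested substitutions gives center (-11/24, -7/12), radius 1/72
input u2: applying the 2 nested substitutions gives center (1/24, 5/12), radius 1/72
input u4: applying the 2 nested substitutions gives center (1/12, 5/12), radius 1/72


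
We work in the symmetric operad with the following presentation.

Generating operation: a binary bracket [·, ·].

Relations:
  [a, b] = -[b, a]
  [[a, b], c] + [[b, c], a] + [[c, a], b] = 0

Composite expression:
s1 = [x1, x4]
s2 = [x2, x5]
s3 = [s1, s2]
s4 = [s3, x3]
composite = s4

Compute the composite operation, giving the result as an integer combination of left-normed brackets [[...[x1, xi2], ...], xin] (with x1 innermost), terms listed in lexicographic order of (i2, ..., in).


In the tensor algebra, words opening x1 carry the x1-anchored form.
Composite bracket: [[[x1, x4], [x2, x5]], x3]
Each bracket splits as ab - ba, giving 16 signed words (2^4 = 16).
Keep just the words that open with x1:
  x1x4x2x5x3 (sign +1) contributes +[[[[x1, x4], x2], x5], x3]
  x1x4x5x2x3 (sign -1) contributes -[[[[x1, x4], x5], x2], x3]

[[[[x1, x4], x2], x5], x3] - [[[[x1, x4], x5], x2], x3]


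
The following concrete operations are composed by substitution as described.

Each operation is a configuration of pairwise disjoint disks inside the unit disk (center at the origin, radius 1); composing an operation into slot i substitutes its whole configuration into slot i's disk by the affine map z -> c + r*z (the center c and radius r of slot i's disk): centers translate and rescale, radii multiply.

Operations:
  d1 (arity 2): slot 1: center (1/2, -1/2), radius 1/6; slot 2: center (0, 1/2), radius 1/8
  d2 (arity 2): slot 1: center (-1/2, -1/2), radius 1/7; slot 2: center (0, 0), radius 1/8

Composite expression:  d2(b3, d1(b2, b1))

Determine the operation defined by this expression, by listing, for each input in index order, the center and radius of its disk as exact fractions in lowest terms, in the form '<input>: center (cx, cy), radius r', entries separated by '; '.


b1: center (0, 1/16), radius 1/64; b2: center (1/16, -1/16), radius 1/48; b3: center (-1/2, -1/2), radius 1/7


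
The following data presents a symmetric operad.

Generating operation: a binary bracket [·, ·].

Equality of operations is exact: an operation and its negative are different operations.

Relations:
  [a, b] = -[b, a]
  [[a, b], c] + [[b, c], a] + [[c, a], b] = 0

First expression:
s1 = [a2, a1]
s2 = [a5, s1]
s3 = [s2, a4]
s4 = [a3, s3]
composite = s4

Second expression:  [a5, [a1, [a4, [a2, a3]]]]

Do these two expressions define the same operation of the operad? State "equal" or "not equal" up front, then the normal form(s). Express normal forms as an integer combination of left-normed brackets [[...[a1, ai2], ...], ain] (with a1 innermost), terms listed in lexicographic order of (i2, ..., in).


not equal; the first gives -[[[[a1, a2], a5], a4], a3] and the second [[[[a1, a2], a3], a4], a5] - [[[[a1, a3], a2], a4], a5] - [[[[a1, a4], a2], a3], a5] + [[[[a1, a4], a3], a2], a5]

In normal form, the first expression is -[[[[a1, a2], a5], a4], a3]
In normal form, the second expression is [[[[a1, a2], a3], a4], a5] - [[[[a1, a3], a2], a4], a5] - [[[[a1, a4], a2], a3], a5] + [[[[a1, a4], a3], a2], a5]
They disagree, so not equal.


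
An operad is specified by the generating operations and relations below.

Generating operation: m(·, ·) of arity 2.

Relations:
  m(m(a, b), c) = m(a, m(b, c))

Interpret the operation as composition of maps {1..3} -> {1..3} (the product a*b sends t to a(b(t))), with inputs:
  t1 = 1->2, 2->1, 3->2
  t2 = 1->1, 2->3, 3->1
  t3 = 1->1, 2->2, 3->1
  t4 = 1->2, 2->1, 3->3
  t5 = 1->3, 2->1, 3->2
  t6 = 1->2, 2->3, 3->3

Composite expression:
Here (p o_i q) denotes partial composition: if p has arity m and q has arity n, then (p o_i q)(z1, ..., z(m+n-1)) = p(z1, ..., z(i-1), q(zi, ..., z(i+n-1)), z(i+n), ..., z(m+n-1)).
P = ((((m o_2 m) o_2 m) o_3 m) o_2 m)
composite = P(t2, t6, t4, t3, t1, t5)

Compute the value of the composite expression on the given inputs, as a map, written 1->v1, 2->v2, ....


m(t6, t4) = 1->3, 2->2, 3->3
m(t3, t1) = 1->2, 2->1, 3->2
m(m(t6, t4), m(t3, t1)) = 1->2, 2->3, 3->2
m(m(m(t6, t4), m(t3, t1)), t5) = 1->2, 2->2, 3->3
m(t2, m(m(m(t6, t4), m(t3, t1)), t5)) = 1->3, 2->3, 3->1

1->3, 2->3, 3->1


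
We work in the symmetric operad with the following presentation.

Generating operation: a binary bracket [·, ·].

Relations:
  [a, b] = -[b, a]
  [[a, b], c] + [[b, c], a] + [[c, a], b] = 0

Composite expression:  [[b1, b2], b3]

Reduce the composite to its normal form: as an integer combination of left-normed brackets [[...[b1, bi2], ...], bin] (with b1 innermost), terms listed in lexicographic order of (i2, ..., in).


Skip Jacobi rewriting: expand, keep b1-initial words, read off terms.
Composite bracket: [[b1, b2], b3]
Expanding via [a, b] = ab - ba: 4 signed words (2^2 = 4).
Coefficients come from the b1-initial words:
  word b1b2b3 has sign +1, contributing +[[b1, b2], b3]

[[b1, b2], b3]


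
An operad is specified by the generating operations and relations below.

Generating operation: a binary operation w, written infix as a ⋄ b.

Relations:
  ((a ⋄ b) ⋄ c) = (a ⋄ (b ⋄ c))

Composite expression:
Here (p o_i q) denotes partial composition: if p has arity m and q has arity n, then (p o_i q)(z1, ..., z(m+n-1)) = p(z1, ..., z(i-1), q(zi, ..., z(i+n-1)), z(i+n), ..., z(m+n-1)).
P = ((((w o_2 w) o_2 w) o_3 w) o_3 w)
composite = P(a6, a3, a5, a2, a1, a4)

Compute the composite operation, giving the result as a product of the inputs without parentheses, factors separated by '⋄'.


a6 ⋄ a3 ⋄ a5 ⋄ a2 ⋄ a1 ⋄ a4

The w-tree's shape is irrelevant; the a-reading-order decides.
(a5 ⋄ a2) collapses to a5 ⋄ a2
((a5 ⋄ a2) ⋄ a1) collapses to a5 ⋄ a2 ⋄ a1
(a3 ⋄ ((a5 ⋄ a2) ⋄ a1)) collapses to a3 ⋄ a5 ⋄ a2 ⋄ a1
((a3 ⋄ ((a5 ⋄ a2) ⋄ a1)) ⋄ a4) collapses to a3 ⋄ a5 ⋄ a2 ⋄ a1 ⋄ a4
(a6 ⋄ ((a3 ⋄ ((a5 ⋄ a2) ⋄ a1)) ⋄ a4)) collapses to a6 ⋄ a3 ⋄ a5 ⋄ a2 ⋄ a1 ⋄ a4


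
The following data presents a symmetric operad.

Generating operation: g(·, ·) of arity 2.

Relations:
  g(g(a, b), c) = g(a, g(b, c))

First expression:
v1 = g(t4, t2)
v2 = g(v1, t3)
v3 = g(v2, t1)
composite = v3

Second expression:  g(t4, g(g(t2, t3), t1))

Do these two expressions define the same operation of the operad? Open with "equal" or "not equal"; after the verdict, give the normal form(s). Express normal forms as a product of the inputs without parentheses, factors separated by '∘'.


equal — both sides give t4 ∘ t2 ∘ t3 ∘ t1

The first composite normalizes to t4 ∘ t2 ∘ t3 ∘ t1
The second composite normalizes to t4 ∘ t2 ∘ t3 ∘ t1
Identical normal forms: equal.


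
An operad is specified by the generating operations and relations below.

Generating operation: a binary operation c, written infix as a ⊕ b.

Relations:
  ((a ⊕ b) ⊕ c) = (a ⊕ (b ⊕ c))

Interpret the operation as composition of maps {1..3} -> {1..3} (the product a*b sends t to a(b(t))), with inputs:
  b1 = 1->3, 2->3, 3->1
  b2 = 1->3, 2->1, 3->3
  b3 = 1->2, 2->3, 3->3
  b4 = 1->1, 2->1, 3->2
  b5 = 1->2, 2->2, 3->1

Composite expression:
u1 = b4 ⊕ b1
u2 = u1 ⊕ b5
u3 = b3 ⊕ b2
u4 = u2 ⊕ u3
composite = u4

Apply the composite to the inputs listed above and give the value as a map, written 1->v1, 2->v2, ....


(b4 ⊕ b1) = 1->2, 2->2, 3->1
((b4 ⊕ b1) ⊕ b5) = 1->2, 2->2, 3->2
(b3 ⊕ b2) = 1->3, 2->2, 3->3
(((b4 ⊕ b1) ⊕ b5) ⊕ (b3 ⊕ b2)) = 1->2, 2->2, 3->2

1->2, 2->2, 3->2


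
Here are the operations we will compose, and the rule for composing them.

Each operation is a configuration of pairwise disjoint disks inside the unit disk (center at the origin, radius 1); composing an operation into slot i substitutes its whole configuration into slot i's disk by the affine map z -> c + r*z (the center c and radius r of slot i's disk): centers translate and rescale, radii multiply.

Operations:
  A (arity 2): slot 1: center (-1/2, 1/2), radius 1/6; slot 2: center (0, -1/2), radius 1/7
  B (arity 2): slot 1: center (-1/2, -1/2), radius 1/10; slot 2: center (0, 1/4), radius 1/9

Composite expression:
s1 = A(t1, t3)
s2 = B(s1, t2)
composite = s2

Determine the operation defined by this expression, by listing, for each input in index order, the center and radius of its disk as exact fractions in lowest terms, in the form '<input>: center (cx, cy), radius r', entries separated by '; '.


t1: center (-11/20, -9/20), radius 1/60; t2: center (0, 1/4), radius 1/9; t3: center (-1/2, -11/20), radius 1/70


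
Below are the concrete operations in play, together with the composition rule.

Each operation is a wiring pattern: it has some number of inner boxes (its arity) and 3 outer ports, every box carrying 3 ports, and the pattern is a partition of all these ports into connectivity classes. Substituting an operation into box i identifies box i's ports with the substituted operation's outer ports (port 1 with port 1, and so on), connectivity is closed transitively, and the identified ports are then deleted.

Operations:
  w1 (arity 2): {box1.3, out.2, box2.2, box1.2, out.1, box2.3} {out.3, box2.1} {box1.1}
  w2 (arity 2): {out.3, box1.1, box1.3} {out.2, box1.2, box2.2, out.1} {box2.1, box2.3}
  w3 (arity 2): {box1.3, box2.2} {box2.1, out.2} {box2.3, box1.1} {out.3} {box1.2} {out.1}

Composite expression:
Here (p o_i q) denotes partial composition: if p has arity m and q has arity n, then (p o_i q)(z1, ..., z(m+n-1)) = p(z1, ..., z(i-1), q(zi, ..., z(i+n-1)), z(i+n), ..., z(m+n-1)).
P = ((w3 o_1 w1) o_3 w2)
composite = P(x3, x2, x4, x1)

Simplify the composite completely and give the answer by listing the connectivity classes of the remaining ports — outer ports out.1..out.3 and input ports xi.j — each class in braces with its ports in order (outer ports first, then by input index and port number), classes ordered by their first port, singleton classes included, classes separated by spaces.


{out.1} {out.2, x1.2, x2.1, x4.2} {out.3} {x1.1, x1.3} {x2.2, x2.3, x3.2, x3.3, x4.1, x4.3} {x3.1}


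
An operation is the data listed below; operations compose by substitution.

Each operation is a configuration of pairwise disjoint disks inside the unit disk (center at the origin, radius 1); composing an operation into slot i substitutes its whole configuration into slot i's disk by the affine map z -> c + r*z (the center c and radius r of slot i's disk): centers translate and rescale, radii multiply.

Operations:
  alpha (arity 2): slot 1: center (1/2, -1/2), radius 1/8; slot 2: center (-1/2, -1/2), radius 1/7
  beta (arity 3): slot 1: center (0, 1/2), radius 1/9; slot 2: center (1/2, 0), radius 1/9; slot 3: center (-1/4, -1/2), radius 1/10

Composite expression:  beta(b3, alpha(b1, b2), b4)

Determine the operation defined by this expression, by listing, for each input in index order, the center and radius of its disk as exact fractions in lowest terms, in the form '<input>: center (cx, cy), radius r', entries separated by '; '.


b1: center (5/9, -1/18), radius 1/72; b2: center (4/9, -1/18), radius 1/63; b3: center (0, 1/2), radius 1/9; b4: center (-1/4, -1/2), radius 1/10

Each b-disk chains the slot maps above it in beta; radii multiply.
tracing b3 down its 1-map path: center (0, 1/2), radius 1/9
tracing b1 down its 2-map path: center (5/9, -1/18), radius 1/72
tracing b2 down its 2-map path: center (4/9, -1/18), radius 1/63
tracing b4 down its 1-map path: center (-1/4, -1/2), radius 1/10


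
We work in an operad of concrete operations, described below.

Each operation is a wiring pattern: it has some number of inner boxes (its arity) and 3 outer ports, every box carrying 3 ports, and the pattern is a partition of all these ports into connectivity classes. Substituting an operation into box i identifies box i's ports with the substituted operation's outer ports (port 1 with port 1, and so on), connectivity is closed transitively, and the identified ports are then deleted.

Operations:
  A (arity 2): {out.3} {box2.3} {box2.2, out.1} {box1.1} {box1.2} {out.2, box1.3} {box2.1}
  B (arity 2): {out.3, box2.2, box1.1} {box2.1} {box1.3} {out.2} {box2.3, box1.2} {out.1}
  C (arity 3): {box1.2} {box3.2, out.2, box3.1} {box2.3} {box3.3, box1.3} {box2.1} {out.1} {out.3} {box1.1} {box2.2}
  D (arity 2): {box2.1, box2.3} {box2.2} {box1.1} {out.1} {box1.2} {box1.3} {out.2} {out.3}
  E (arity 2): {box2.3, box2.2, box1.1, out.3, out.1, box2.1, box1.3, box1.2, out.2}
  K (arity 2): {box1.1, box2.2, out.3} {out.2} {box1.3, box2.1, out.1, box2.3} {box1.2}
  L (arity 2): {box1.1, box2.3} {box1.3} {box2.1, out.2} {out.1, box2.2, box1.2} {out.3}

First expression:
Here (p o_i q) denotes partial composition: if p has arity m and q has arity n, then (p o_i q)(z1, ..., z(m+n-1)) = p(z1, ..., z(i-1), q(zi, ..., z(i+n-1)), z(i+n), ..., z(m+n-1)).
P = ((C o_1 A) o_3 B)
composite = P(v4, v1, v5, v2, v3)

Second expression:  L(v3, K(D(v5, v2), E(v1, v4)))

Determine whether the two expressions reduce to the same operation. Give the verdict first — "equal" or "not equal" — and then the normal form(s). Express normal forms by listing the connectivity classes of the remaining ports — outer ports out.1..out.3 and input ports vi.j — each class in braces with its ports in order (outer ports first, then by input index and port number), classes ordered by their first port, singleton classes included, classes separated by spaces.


not equal: they reduce to {out.1} {out.2, v3.1, v3.2} {out.3} {v1.1} {v1.2} {v1.3} {v2.1} {v2.2, v5.1} {v2.3, v5.2} {v3.3} {v4.1} {v4.2} {v4.3} {v5.3} and {out.1, v3.2} {out.2, v1.1, v1.2, v1.3, v3.1, v4.1, v4.2, v4.3} {out.3} {v2.1, v2.3} {v2.2} {v3.3} {v5.1} {v5.2} {v5.3}

The first expression, normalized: {out.1} {out.2, v3.1, v3.2} {out.3} {v1.1} {v1.2} {v1.3} {v2.1} {v2.2, v5.1} {v2.3, v5.2} {v3.3} {v4.1} {v4.2} {v4.3} {v5.3}
The second expression, normalized: {out.1, v3.2} {out.2, v1.1, v1.2, v1.3, v3.1, v4.1, v4.2, v4.3} {out.3} {v2.1, v2.3} {v2.2} {v3.3} {v5.1} {v5.2} {v5.3}
Distinct normal forms: not equal.
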